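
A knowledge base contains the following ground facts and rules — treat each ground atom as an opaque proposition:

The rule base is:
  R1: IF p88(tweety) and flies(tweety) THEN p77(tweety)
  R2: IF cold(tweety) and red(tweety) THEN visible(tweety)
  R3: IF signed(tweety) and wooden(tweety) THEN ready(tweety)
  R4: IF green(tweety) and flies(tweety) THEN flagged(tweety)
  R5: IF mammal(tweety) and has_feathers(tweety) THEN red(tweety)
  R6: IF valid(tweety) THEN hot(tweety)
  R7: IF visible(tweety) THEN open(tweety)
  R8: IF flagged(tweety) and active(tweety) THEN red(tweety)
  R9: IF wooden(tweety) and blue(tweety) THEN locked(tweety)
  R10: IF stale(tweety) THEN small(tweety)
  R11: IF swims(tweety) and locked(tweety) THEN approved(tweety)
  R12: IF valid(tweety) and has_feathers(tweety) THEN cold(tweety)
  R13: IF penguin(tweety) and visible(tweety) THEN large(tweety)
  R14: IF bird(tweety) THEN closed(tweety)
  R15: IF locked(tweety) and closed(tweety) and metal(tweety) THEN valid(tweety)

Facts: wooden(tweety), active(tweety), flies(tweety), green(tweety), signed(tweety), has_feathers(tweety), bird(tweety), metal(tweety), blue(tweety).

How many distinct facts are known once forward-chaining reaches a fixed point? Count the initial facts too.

Round 1 fires R3, R4, R9, R14, giving ready(tweety), flagged(tweety), locked(tweety), closed(tweety).
Round 2 fires R8, R15, giving red(tweety), valid(tweety).
Round 3 fires R6, R12, giving hot(tweety), cold(tweety).
Round 4 fires R2, giving visible(tweety).
Round 5 fires R7, giving open(tweety).
Closure: {active(tweety), bird(tweety), blue(tweety), closed(tweety), cold(tweety), flagged(tweety), flies(tweety), green(tweety), has_feathers(tweety), hot(tweety), locked(tweety), metal(tweety), open(tweety), ready(tweety), red(tweety), signed(tweety), valid(tweety), visible(tweety), wooden(tweety)} — 19 facts.

19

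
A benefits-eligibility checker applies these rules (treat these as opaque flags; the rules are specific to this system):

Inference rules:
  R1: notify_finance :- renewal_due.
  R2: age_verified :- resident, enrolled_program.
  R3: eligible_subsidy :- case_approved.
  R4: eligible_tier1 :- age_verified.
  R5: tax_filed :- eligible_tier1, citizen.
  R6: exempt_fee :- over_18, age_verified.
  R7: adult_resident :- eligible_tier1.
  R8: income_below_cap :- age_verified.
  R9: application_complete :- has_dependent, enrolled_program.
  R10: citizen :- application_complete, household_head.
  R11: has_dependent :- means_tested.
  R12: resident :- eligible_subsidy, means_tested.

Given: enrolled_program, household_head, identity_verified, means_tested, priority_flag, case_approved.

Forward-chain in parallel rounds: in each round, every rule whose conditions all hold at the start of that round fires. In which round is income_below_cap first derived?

Round 1 fires R3, R11, giving eligible_subsidy, has_dependent.
Round 2 fires R9, R12, giving application_complete, resident.
Round 3 fires R2, R10, giving age_verified, citizen.
Round 4 fires R4, R8, giving eligible_tier1, income_below_cap.
income_below_cap first appears in round 4.

4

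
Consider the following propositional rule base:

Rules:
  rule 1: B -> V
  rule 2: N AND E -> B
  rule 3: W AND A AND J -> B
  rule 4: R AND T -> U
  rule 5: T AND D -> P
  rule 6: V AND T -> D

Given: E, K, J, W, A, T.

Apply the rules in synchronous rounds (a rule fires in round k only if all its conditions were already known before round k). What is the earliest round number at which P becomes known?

4

Round 1: rule 3 [W AND A AND J -> B]. New: B.
Round 2: rule 1 [B -> V]. New: V.
Round 3: rule 6 [V AND T -> D]. New: D.
Round 4: rule 5 [T AND D -> P]. New: P.
P first appears in round 4.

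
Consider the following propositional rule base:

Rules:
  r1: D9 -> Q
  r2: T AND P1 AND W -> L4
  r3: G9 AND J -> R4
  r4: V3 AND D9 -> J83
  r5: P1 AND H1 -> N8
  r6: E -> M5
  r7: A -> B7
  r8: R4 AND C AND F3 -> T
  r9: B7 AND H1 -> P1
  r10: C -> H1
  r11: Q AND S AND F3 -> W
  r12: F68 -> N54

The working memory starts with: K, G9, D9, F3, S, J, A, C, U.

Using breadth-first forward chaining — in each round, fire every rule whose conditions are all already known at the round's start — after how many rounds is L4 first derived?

3

[1] r1 [D9 -> Q]; r3 [G9 AND J -> R4]; r7 [A -> B7]; r10 [C -> H1]. ⇒ new: Q, R4, B7, H1.
[2] r8 [R4 AND C AND F3 -> T]; r9 [B7 AND H1 -> P1]; r11 [Q AND S AND F3 -> W]. ⇒ new: T, P1, W.
[3] r2 [T AND P1 AND W -> L4]; r5 [P1 AND H1 -> N8]. ⇒ new: L4, N8.
L4 first appears in round 3.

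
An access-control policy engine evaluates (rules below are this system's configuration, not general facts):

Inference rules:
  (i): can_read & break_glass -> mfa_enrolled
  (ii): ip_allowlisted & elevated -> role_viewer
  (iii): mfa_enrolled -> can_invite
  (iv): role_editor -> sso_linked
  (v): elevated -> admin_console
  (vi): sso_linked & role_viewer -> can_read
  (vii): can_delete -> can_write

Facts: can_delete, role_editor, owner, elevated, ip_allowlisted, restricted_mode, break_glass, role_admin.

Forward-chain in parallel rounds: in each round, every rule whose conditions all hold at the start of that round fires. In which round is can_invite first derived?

4

Round 1: (ii) [ip_allowlisted & elevated -> role_viewer]; (iv) [role_editor -> sso_linked]; (v) [elevated -> admin_console]; (vii) [can_delete -> can_write]. New: role_viewer, sso_linked, admin_console, can_write.
Round 2: (vi) [sso_linked & role_viewer -> can_read]. New: can_read.
Round 3: (i) [can_read & break_glass -> mfa_enrolled]. New: mfa_enrolled.
Round 4: (iii) [mfa_enrolled -> can_invite]. New: can_invite.
can_invite first appears in round 4.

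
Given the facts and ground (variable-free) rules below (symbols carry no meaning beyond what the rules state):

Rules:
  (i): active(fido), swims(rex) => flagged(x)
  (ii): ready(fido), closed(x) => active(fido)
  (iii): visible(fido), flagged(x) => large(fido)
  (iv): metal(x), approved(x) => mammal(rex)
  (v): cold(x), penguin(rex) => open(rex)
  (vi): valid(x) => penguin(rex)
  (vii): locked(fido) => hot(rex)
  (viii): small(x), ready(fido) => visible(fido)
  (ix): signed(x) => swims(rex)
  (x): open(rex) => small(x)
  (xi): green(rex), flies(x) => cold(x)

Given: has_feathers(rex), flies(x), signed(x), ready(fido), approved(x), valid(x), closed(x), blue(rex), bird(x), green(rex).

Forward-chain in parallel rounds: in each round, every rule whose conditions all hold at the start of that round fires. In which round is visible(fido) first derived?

4

Round 1 — (ii), (vi), (ix), (xi), derive active(fido), penguin(rex), swims(rex), cold(x).
Round 2 — (i), (v), derive flagged(x), open(rex).
Round 3 — (x), derive small(x).
Round 4 — (viii), derive visible(fido).
visible(fido) first appears in round 4.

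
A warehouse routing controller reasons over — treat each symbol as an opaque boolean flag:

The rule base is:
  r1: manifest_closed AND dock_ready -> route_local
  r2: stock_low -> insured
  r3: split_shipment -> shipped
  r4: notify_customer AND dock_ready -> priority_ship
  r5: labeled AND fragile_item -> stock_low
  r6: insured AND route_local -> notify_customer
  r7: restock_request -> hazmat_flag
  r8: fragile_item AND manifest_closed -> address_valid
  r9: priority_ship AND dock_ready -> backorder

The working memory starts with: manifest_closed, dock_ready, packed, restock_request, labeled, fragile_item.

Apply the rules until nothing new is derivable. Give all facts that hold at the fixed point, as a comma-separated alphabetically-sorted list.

Round 1: r1 [manifest_closed AND dock_ready -> route_local]; r5 [labeled AND fragile_item -> stock_low]; r7 [restock_request -> hazmat_flag]; r8 [fragile_item AND manifest_closed -> address_valid]. Adds route_local, stock_low, hazmat_flag, address_valid.
Round 2: r2 [stock_low -> insured]. Adds insured.
Round 3: r6 [insured AND route_local -> notify_customer]. Adds notify_customer.
Round 4: r4 [notify_customer AND dock_ready -> priority_ship]. Adds priority_ship.
Round 5: r9 [priority_ship AND dock_ready -> backorder]. Adds backorder.

address_valid, backorder, dock_ready, fragile_item, hazmat_flag, insured, labeled, manifest_closed, notify_customer, packed, priority_ship, restock_request, route_local, stock_low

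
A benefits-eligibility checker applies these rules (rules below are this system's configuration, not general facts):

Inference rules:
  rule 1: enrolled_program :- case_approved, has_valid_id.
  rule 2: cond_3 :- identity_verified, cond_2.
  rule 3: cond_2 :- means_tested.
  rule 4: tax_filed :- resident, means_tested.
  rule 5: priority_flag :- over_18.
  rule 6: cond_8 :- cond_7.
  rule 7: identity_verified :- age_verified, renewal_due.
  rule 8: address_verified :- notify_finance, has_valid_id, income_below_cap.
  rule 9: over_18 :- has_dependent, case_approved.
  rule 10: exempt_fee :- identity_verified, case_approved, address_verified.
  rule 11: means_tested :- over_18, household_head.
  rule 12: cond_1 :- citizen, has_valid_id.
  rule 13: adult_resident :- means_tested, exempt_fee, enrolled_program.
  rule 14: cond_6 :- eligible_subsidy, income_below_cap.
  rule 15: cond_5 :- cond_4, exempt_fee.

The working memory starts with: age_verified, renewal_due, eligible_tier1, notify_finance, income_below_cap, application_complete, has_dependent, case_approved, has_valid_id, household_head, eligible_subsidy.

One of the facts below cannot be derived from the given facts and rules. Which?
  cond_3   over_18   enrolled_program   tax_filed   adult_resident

tax_filed

Round 1: rule 1 [enrolled_program :- case_approved, has_valid_id.]; rule 7 [identity_verified :- age_verified, renewal_due.]; rule 8 [address_verified :- notify_finance, has_valid_id, income_below_cap.]; rule 9 [over_18 :- has_dependent, case_approved.]; rule 14 [cond_6 :- eligible_subsidy, income_below_cap.]. New: enrolled_program, identity_verified, address_verified, over_18, cond_6.
Round 2: rule 5 [priority_flag :- over_18.]; rule 10 [exempt_fee :- identity_verified, case_approved, address_verified.]; rule 11 [means_tested :- over_18, household_head.]. New: priority_flag, exempt_fee, means_tested.
Round 3: rule 3 [cond_2 :- means_tested.]; rule 13 [adult_resident :- means_tested, exempt_fee, enrolled_program.]. New: cond_2, adult_resident.
Round 4: rule 2 [cond_3 :- identity_verified, cond_2.]. New: cond_3.
Derived: over_18 (round 1), cond_3 (round 4), enrolled_program (round 1), adult_resident (round 3). tax_filed never appears in any round.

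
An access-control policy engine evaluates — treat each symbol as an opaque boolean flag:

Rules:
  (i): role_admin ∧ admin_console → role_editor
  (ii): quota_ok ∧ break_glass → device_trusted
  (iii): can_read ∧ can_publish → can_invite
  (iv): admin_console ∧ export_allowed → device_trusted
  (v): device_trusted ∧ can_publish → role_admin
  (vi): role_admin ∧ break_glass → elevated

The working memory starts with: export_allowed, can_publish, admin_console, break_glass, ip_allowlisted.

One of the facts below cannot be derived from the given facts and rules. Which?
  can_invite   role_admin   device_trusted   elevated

can_invite

Round 1 — (iv), derive device_trusted.
Round 2 — (v), derive role_admin.
Round 3 — (i), (vi), derive role_editor, elevated.
Derived: role_admin (round 2), elevated (round 3), device_trusted (round 1). can_invite never appears in any round.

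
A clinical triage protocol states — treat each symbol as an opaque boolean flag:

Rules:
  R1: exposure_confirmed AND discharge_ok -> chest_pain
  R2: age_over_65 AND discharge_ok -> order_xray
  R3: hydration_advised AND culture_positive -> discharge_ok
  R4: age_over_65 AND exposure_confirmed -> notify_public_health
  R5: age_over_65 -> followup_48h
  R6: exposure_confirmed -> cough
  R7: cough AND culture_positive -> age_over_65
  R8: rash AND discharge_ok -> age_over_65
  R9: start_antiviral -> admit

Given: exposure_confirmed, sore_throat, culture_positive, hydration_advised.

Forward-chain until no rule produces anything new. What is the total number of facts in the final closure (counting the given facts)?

11

Round 1: R3 [hydration_advised AND culture_positive -> discharge_ok]; R6 [exposure_confirmed -> cough]. New: discharge_ok, cough.
Round 2: R1 [exposure_confirmed AND discharge_ok -> chest_pain]; R7 [cough AND culture_positive -> age_over_65]. New: chest_pain, age_over_65.
Round 3: R2 [age_over_65 AND discharge_ok -> order_xray]; R4 [age_over_65 AND exposure_confirmed -> notify_public_health]; R5 [age_over_65 -> followup_48h]. New: order_xray, notify_public_health, followup_48h.
Closure: {age_over_65, chest_pain, cough, culture_positive, discharge_ok, exposure_confirmed, followup_48h, hydration_advised, notify_public_health, order_xray, sore_throat} — 11 facts.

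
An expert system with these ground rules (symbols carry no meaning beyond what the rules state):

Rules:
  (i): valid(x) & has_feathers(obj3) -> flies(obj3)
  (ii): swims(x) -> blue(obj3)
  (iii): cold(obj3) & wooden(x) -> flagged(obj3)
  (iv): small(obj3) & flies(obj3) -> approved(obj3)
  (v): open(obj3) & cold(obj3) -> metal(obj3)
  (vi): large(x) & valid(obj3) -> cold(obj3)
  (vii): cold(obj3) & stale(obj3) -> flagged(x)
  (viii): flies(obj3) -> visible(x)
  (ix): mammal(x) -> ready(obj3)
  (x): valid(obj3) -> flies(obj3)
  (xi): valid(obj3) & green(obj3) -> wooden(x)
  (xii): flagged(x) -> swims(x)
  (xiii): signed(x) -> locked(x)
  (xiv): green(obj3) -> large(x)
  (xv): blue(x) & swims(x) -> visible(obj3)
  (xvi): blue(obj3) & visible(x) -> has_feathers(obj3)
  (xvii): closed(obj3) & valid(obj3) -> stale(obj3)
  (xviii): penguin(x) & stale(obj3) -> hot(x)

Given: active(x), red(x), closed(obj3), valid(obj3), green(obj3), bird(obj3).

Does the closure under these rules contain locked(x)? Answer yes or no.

no

Round 1 fires (x), (xi), (xiv), (xvii), giving flies(obj3), wooden(x), large(x), stale(obj3).
Round 2 fires (vi), (viii), giving cold(obj3), visible(x).
Round 3 fires (iii), (vii), giving flagged(obj3), flagged(x).
Round 4 fires (xii), giving swims(x).
Round 5 fires (ii), giving blue(obj3).
Round 6 fires (xvi), giving has_feathers(obj3).
Fixed point reached. locked(x) is concluded only by (xiii); (xiii) needs signed(x) (never derived).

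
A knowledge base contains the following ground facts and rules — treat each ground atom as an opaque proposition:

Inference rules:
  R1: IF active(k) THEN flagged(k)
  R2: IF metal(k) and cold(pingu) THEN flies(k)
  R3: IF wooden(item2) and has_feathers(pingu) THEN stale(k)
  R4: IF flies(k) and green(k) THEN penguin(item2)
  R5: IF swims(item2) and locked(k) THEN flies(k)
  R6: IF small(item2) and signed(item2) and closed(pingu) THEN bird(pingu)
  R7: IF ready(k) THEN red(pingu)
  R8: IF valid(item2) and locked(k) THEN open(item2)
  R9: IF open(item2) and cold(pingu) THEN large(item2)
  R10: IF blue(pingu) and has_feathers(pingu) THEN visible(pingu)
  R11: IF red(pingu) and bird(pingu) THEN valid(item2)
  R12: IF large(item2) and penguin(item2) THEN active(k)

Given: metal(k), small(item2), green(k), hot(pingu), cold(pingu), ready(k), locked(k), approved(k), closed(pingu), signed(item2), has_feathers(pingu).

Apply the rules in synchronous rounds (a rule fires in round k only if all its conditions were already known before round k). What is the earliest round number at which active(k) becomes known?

Round 1 fires R2, R6, R7, giving flies(k), bird(pingu), red(pingu).
Round 2 fires R4, R11, giving penguin(item2), valid(item2).
Round 3 fires R8, giving open(item2).
Round 4 fires R9, giving large(item2).
Round 5 fires R12, giving active(k).
active(k) first appears in round 5.

5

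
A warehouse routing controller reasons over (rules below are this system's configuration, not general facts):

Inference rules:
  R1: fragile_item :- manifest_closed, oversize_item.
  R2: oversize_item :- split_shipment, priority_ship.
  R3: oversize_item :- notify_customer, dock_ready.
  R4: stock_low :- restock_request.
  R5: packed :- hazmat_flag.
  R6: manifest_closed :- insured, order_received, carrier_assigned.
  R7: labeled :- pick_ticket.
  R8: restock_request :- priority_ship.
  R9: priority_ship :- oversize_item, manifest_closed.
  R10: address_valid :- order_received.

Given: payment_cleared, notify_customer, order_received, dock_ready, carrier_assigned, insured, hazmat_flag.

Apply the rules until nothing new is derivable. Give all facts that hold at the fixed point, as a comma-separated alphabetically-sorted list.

address_valid, carrier_assigned, dock_ready, fragile_item, hazmat_flag, insured, manifest_closed, notify_customer, order_received, oversize_item, packed, payment_cleared, priority_ship, restock_request, stock_low

Round 1 — R3, R5, R6, R10, derive oversize_item, packed, manifest_closed, address_valid.
Round 2 — R1, R9, derive fragile_item, priority_ship.
Round 3 — R8, derive restock_request.
Round 4 — R4, derive stock_low.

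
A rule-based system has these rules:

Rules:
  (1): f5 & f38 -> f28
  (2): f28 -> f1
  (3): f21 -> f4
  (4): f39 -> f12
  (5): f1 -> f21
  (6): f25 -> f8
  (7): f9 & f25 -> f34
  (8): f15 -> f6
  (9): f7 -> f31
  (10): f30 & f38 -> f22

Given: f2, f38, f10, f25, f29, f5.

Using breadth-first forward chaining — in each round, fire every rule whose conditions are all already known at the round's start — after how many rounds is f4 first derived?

Round 1: (1) [f5 & f38 -> f28]; (6) [f25 -> f8]. Adds f28, f8.
Round 2: (2) [f28 -> f1]. Adds f1.
Round 3: (5) [f1 -> f21]. Adds f21.
Round 4: (3) [f21 -> f4]. Adds f4.
f4 first appears in round 4.

4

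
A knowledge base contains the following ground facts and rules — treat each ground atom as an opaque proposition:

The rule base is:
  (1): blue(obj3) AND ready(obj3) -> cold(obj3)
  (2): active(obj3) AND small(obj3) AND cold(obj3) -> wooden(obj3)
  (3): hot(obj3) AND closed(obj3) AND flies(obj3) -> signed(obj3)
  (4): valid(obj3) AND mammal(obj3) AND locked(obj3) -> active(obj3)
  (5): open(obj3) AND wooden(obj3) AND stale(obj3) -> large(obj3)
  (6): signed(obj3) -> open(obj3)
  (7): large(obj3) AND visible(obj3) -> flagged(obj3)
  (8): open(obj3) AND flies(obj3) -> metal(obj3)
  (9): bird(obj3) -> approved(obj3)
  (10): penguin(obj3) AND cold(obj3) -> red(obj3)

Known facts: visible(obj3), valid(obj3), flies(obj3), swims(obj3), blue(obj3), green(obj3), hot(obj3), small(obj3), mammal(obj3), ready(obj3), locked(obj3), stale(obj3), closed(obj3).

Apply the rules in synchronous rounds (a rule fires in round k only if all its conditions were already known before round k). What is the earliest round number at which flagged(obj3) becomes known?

4

Round 1 fires (1), (3), (4), giving cold(obj3), signed(obj3), active(obj3).
Round 2 fires (2), (6), giving wooden(obj3), open(obj3).
Round 3 fires (5), (8), giving large(obj3), metal(obj3).
Round 4 fires (7), giving flagged(obj3).
flagged(obj3) first appears in round 4.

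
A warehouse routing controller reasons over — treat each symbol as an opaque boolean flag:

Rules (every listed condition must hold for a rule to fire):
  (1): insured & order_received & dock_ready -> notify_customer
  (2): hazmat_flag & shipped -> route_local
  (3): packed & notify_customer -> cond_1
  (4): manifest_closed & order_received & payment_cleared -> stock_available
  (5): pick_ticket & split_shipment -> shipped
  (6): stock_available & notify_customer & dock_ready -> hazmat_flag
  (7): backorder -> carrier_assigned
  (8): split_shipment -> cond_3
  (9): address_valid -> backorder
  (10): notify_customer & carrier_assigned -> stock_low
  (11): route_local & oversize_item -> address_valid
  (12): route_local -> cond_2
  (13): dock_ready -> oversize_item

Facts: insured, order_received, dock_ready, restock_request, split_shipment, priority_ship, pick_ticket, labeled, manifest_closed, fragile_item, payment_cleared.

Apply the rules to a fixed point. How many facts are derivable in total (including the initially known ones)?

[1] (1) [insured & order_received & dock_ready -> notify_customer]; (4) [manifest_closed & order_received & payment_cleared -> stock_available]; (5) [pick_ticket & split_shipment -> shipped]; (8) [split_shipment -> cond_3]; (13) [dock_ready -> oversize_item]. ⇒ new: notify_customer, stock_available, shipped, cond_3, oversize_item.
[2] (6) [stock_available & notify_customer & dock_ready -> hazmat_flag]. ⇒ new: hazmat_flag.
[3] (2) [hazmat_flag & shipped -> route_local]. ⇒ new: route_local.
[4] (11) [route_local & oversize_item -> address_valid]; (12) [route_local -> cond_2]. ⇒ new: address_valid, cond_2.
[5] (9) [address_valid -> backorder]. ⇒ new: backorder.
[6] (7) [backorder -> carrier_assigned]. ⇒ new: carrier_assigned.
[7] (10) [notify_customer & carrier_assigned -> stock_low]. ⇒ new: stock_low.
Closure: {address_valid, backorder, carrier_assigned, cond_2, cond_3, dock_ready, fragile_item, hazmat_flag, insured, labeled, manifest_closed, notify_customer, order_received, oversize_item, payment_cleared, pick_ticket, priority_ship, restock_request, route_local, shipped, split_shipment, stock_available, stock_low} — 23 facts.

23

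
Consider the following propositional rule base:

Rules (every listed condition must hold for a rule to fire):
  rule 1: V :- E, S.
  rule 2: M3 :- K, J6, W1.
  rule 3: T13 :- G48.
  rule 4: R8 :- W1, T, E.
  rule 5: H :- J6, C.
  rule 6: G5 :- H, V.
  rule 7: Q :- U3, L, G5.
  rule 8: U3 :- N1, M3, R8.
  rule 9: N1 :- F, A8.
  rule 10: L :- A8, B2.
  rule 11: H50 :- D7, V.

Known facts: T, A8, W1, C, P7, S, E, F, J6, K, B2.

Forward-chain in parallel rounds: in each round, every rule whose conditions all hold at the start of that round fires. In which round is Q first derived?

3

Round 1: rule 1 [V :- E, S.]; rule 2 [M3 :- K, J6, W1.]; rule 4 [R8 :- W1, T, E.]; rule 5 [H :- J6, C.]; rule 9 [N1 :- F, A8.]; rule 10 [L :- A8, B2.]. New: V, M3, R8, H, N1, L.
Round 2: rule 6 [G5 :- H, V.]; rule 8 [U3 :- N1, M3, R8.]. New: G5, U3.
Round 3: rule 7 [Q :- U3, L, G5.]. New: Q.
Q first appears in round 3.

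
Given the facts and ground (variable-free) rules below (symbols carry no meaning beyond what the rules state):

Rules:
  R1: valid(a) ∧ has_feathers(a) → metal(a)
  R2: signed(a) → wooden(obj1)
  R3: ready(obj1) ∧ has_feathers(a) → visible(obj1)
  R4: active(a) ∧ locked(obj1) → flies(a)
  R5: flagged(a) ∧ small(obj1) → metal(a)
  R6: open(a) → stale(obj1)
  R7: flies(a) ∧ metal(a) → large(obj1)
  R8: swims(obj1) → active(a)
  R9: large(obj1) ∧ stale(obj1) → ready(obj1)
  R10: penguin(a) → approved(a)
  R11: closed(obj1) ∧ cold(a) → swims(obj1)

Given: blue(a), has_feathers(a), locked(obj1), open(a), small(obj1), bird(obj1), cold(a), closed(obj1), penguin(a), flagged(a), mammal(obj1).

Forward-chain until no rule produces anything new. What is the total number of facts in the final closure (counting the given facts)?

Round 1 — R5, R6, R10, R11, derive metal(a), stale(obj1), approved(a), swims(obj1).
Round 2 — R8, derive active(a).
Round 3 — R4, derive flies(a).
Round 4 — R7, derive large(obj1).
Round 5 — R9, derive ready(obj1).
Round 6 — R3, derive visible(obj1).
Closure: {active(a), approved(a), bird(obj1), blue(a), closed(obj1), cold(a), flagged(a), flies(a), has_feathers(a), large(obj1), locked(obj1), mammal(obj1), metal(a), open(a), penguin(a), ready(obj1), small(obj1), stale(obj1), swims(obj1), visible(obj1)} — 20 facts.

20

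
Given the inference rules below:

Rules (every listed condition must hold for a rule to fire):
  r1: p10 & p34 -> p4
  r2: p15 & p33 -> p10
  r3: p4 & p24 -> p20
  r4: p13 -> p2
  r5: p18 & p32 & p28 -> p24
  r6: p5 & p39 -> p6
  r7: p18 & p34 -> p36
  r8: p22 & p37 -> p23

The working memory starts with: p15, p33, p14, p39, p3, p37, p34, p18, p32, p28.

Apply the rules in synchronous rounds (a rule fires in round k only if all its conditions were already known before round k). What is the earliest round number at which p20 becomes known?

Round 1 — r2, r5, r7, derive p10, p24, p36.
Round 2 — r1, derive p4.
Round 3 — r3, derive p20.
p20 first appears in round 3.

3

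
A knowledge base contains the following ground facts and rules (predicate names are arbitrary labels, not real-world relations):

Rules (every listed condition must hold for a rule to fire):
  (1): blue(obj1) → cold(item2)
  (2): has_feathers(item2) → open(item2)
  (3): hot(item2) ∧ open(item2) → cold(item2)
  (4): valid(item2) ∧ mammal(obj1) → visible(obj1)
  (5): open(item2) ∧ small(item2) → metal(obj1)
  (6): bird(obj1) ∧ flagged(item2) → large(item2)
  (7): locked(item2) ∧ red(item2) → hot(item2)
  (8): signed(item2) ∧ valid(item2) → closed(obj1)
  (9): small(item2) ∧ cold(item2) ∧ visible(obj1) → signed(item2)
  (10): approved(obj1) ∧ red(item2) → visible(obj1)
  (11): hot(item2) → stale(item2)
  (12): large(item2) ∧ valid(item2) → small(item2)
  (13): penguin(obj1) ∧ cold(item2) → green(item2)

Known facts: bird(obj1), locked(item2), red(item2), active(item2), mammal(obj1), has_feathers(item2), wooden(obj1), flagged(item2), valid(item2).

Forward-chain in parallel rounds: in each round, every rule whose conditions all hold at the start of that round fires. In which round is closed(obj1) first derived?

4

Round 1: (2) [has_feathers(item2) → open(item2)]; (4) [valid(item2) ∧ mammal(obj1) → visible(obj1)]; (6) [bird(obj1) ∧ flagged(item2) → large(item2)]; (7) [locked(item2) ∧ red(item2) → hot(item2)]. Adds open(item2), visible(obj1), large(item2), hot(item2).
Round 2: (3) [hot(item2) ∧ open(item2) → cold(item2)]; (11) [hot(item2) → stale(item2)]; (12) [large(item2) ∧ valid(item2) → small(item2)]. Adds cold(item2), stale(item2), small(item2).
Round 3: (5) [open(item2) ∧ small(item2) → metal(obj1)]; (9) [small(item2) ∧ cold(item2) ∧ visible(obj1) → signed(item2)]. Adds metal(obj1), signed(item2).
Round 4: (8) [signed(item2) ∧ valid(item2) → closed(obj1)]. Adds closed(obj1).
closed(obj1) first appears in round 4.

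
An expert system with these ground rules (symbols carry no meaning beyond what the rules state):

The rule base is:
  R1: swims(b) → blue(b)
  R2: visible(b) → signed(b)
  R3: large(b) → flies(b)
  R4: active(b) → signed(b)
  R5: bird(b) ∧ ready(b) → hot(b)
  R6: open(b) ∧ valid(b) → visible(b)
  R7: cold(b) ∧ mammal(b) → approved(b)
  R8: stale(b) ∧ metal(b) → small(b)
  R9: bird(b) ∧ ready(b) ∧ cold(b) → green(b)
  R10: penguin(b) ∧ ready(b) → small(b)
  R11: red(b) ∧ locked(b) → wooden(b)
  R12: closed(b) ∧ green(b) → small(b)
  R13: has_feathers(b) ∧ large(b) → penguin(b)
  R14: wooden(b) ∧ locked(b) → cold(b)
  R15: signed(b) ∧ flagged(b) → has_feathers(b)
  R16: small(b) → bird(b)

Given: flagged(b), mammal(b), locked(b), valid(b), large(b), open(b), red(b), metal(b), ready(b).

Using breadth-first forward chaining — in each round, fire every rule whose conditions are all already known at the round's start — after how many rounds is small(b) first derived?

Round 1 fires R3, R6, R11, giving flies(b), visible(b), wooden(b).
Round 2 fires R2, R14, giving signed(b), cold(b).
Round 3 fires R7, R15, giving approved(b), has_feathers(b).
Round 4 fires R13, giving penguin(b).
Round 5 fires R10, giving small(b).
small(b) first appears in round 5.

5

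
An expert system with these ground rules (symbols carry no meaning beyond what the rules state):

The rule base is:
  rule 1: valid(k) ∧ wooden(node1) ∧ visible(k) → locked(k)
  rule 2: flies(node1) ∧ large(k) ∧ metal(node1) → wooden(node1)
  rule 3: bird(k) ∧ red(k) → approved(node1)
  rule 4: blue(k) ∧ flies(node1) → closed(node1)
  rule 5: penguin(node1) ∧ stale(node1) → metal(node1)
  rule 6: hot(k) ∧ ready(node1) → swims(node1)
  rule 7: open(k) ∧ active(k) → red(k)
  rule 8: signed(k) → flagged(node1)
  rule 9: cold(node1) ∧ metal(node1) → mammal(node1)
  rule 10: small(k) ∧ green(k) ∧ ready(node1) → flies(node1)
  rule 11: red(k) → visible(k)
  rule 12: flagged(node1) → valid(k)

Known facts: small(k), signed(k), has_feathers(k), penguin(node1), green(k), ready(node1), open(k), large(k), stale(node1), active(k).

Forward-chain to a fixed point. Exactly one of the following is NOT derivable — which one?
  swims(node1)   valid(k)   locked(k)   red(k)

swims(node1)

Round 1: rule 5 [penguin(node1) ∧ stale(node1) → metal(node1)]; rule 7 [open(k) ∧ active(k) → red(k)]; rule 8 [signed(k) → flagged(node1)]; rule 10 [small(k) ∧ green(k) ∧ ready(node1) → flies(node1)]. Adds metal(node1), red(k), flagged(node1), flies(node1).
Round 2: rule 2 [flies(node1) ∧ large(k) ∧ metal(node1) → wooden(node1)]; rule 11 [red(k) → visible(k)]; rule 12 [flagged(node1) → valid(k)]. Adds wooden(node1), visible(k), valid(k).
Round 3: rule 1 [valid(k) ∧ wooden(node1) ∧ visible(k) → locked(k)]. Adds locked(k).
Derived: red(k) (round 1), locked(k) (round 3), valid(k) (round 2). swims(node1) never appears in any round.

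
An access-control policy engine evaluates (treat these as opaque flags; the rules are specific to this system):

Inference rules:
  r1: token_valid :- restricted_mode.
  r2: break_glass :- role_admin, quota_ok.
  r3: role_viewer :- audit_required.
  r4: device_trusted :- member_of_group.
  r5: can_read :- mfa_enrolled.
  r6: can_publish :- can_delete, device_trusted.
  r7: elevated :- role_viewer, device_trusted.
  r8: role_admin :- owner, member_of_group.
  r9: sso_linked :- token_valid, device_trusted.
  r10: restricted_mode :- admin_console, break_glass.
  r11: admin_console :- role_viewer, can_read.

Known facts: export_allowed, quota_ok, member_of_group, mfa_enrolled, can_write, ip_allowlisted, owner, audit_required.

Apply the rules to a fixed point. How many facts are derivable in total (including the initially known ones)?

18

[1] r3 [role_viewer :- audit_required.]; r4 [device_trusted :- member_of_group.]; r5 [can_read :- mfa_enrolled.]; r8 [role_admin :- owner, member_of_group.]. ⇒ new: role_viewer, device_trusted, can_read, role_admin.
[2] r2 [break_glass :- role_admin, quota_ok.]; r7 [elevated :- role_viewer, device_trusted.]; r11 [admin_console :- role_viewer, can_read.]. ⇒ new: break_glass, elevated, admin_console.
[3] r10 [restricted_mode :- admin_console, break_glass.]. ⇒ new: restricted_mode.
[4] r1 [token_valid :- restricted_mode.]. ⇒ new: token_valid.
[5] r9 [sso_linked :- token_valid, device_trusted.]. ⇒ new: sso_linked.
Closure: {admin_console, audit_required, break_glass, can_read, can_write, device_trusted, elevated, export_allowed, ip_allowlisted, member_of_group, mfa_enrolled, owner, quota_ok, restricted_mode, role_admin, role_viewer, sso_linked, token_valid} — 18 facts.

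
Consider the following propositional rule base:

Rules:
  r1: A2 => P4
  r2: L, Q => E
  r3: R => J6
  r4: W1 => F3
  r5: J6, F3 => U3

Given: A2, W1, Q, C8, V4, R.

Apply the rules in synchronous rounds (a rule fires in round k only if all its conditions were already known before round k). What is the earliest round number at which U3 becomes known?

2

Round 1: r1 [A2 => P4]; r3 [R => J6]; r4 [W1 => F3]. New: P4, J6, F3.
Round 2: r5 [J6, F3 => U3]. New: U3.
U3 first appears in round 2.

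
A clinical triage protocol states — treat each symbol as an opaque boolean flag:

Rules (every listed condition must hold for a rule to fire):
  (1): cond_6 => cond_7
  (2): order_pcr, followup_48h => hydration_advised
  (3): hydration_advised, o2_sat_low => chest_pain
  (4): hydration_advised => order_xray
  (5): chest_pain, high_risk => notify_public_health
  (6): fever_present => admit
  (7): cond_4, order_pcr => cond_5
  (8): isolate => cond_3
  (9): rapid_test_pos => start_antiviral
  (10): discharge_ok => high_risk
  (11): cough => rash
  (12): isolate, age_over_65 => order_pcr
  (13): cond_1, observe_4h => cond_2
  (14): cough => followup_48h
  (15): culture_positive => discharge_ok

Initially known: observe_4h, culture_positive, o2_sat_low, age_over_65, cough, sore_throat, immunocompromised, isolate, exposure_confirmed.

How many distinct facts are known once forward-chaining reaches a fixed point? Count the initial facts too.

19

Round 1: (8) [isolate => cond_3]; (11) [cough => rash]; (12) [isolate, age_over_65 => order_pcr]; (14) [cough => followup_48h]; (15) [culture_positive => discharge_ok]. New: cond_3, rash, order_pcr, followup_48h, discharge_ok.
Round 2: (2) [order_pcr, followup_48h => hydration_advised]; (10) [discharge_ok => high_risk]. New: hydration_advised, high_risk.
Round 3: (3) [hydration_advised, o2_sat_low => chest_pain]; (4) [hydration_advised => order_xray]. New: chest_pain, order_xray.
Round 4: (5) [chest_pain, high_risk => notify_public_health]. New: notify_public_health.
Closure: {age_over_65, chest_pain, cond_3, cough, culture_positive, discharge_ok, exposure_confirmed, followup_48h, high_risk, hydration_advised, immunocompromised, isolate, notify_public_health, o2_sat_low, observe_4h, order_pcr, order_xray, rash, sore_throat} — 19 facts.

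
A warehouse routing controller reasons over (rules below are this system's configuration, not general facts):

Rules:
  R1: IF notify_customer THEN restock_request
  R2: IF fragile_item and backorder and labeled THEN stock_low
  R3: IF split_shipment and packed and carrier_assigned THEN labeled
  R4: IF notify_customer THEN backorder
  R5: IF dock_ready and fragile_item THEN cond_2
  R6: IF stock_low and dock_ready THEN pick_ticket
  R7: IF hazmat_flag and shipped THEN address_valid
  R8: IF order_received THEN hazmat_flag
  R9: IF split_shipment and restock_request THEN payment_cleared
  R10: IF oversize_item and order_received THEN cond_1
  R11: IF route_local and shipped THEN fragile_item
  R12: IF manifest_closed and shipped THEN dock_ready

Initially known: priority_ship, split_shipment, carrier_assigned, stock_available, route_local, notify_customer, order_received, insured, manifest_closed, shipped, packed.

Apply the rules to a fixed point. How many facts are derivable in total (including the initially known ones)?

22

[1] R1 [IF notify_customer THEN restock_request]; R3 [IF split_shipment and packed and carrier_assigned THEN labeled]; R4 [IF notify_customer THEN backorder]; R8 [IF order_received THEN hazmat_flag]; R11 [IF route_local and shipped THEN fragile_item]; R12 [IF manifest_closed and shipped THEN dock_ready]. ⇒ new: restock_request, labeled, backorder, hazmat_flag, fragile_item, dock_ready.
[2] R2 [IF fragile_item and backorder and labeled THEN stock_low]; R5 [IF dock_ready and fragile_item THEN cond_2]; R7 [IF hazmat_flag and shipped THEN address_valid]; R9 [IF split_shipment and restock_request THEN payment_cleared]. ⇒ new: stock_low, cond_2, address_valid, payment_cleared.
[3] R6 [IF stock_low and dock_ready THEN pick_ticket]. ⇒ new: pick_ticket.
Closure: {address_valid, backorder, carrier_assigned, cond_2, dock_ready, fragile_item, hazmat_flag, insured, labeled, manifest_closed, notify_customer, order_received, packed, payment_cleared, pick_ticket, priority_ship, restock_request, route_local, shipped, split_shipment, stock_available, stock_low} — 22 facts.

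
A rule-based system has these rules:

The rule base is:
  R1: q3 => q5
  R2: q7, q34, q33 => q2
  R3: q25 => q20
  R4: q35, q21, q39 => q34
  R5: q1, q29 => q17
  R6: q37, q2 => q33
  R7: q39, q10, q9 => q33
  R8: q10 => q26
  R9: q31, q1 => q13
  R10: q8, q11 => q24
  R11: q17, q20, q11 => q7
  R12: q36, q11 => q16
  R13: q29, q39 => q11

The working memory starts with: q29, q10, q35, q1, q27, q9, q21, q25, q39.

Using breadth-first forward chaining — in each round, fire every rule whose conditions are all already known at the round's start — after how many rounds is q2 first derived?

3

[1] R3 [q25 => q20]; R4 [q35, q21, q39 => q34]; R5 [q1, q29 => q17]; R7 [q39, q10, q9 => q33]; R8 [q10 => q26]; R13 [q29, q39 => q11]. ⇒ new: q20, q34, q17, q33, q26, q11.
[2] R11 [q17, q20, q11 => q7]. ⇒ new: q7.
[3] R2 [q7, q34, q33 => q2]. ⇒ new: q2.
q2 first appears in round 3.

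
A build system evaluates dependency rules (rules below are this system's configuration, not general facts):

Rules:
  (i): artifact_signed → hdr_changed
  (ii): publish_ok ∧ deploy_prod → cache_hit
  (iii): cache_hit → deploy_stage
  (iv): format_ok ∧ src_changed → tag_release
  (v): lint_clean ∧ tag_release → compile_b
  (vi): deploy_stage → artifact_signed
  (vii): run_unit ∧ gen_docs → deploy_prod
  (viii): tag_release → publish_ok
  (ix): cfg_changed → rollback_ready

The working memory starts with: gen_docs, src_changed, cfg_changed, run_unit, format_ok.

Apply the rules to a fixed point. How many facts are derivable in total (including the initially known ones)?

13

Round 1 — (iv), (vii), (ix), derive tag_release, deploy_prod, rollback_ready.
Round 2 — (viii), derive publish_ok.
Round 3 — (ii), derive cache_hit.
Round 4 — (iii), derive deploy_stage.
Round 5 — (vi), derive artifact_signed.
Round 6 — (i), derive hdr_changed.
Closure: {artifact_signed, cache_hit, cfg_changed, deploy_prod, deploy_stage, format_ok, gen_docs, hdr_changed, publish_ok, rollback_ready, run_unit, src_changed, tag_release} — 13 facts.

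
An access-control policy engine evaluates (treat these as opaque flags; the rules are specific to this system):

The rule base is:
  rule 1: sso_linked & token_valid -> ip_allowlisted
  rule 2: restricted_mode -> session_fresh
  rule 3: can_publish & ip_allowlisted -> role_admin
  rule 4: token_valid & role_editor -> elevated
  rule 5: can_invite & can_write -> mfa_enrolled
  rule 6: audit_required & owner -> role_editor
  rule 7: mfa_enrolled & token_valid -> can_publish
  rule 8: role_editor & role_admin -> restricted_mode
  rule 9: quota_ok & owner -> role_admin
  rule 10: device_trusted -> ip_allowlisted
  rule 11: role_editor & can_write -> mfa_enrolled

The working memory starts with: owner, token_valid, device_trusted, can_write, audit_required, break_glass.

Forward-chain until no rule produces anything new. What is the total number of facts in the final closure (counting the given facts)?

Round 1 fires rule 6, rule 10, giving role_editor, ip_allowlisted.
Round 2 fires rule 4, rule 11, giving elevated, mfa_enrolled.
Round 3 fires rule 7, giving can_publish.
Round 4 fires rule 3, giving role_admin.
Round 5 fires rule 8, giving restricted_mode.
Round 6 fires rule 2, giving session_fresh.
Closure: {audit_required, break_glass, can_publish, can_write, device_trusted, elevated, ip_allowlisted, mfa_enrolled, owner, restricted_mode, role_admin, role_editor, session_fresh, token_valid} — 14 facts.

14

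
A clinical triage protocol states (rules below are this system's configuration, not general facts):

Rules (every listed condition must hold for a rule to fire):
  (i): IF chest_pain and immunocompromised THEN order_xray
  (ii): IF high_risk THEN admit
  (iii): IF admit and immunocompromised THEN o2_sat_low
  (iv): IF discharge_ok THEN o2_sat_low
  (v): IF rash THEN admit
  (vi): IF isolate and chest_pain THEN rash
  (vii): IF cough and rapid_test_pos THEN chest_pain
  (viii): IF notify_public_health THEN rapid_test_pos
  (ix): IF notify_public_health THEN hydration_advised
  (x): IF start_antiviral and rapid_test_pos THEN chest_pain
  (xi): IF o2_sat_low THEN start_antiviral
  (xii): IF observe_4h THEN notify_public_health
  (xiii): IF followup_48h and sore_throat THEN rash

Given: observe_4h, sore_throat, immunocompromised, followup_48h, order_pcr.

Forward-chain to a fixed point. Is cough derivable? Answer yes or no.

Round 1: (xii) [IF observe_4h THEN notify_public_health]; (xiii) [IF followup_48h and sore_throat THEN rash]. New: notify_public_health, rash.
Round 2: (v) [IF rash THEN admit]; (viii) [IF notify_public_health THEN rapid_test_pos]; (ix) [IF notify_public_health THEN hydration_advised]. New: admit, rapid_test_pos, hydration_advised.
Round 3: (iii) [IF admit and immunocompromised THEN o2_sat_low]. New: o2_sat_low.
Round 4: (xi) [IF o2_sat_low THEN start_antiviral]. New: start_antiviral.
Round 5: (x) [IF start_antiviral and rapid_test_pos THEN chest_pain]. New: chest_pain.
Round 6: (i) [IF chest_pain and immunocompromised THEN order_xray]. New: order_xray.
Fixed point reached. No rule has cough as a consequent, and it is not given.

no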